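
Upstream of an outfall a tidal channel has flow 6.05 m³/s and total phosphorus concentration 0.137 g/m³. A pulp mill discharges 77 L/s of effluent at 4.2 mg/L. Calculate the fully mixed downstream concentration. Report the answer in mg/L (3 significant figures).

77 L/s = 0.077 m³/s.
Conservation of mass across the mixing zone: C = (0.077·4.2 + 6.05·0.137) / (0.077 + 6.05) = 1.152/6.127 = 0.1881 mg/L.

0.188 mg/L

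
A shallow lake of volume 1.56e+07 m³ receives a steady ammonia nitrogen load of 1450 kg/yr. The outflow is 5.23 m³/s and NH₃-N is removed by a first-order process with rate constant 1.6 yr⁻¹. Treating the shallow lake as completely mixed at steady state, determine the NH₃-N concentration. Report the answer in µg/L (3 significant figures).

7.63 µg/L

Outflow Q = 5.23 m³/s × 3.156e+07 s/yr = 1.65e+08 m³/yr.
Steady-state CSTR mass balance: W = Q·C + k·V·C, so C = W/(Q + kV).
Q + kV = 1.65e+08 + 1.6·1.56e+07 = 1.9e+08 m³/yr.
C = 1450/1.9e+08 = 7.631e-06 kg/m³ = 0.007631 mg/L = 7.631 µg/L.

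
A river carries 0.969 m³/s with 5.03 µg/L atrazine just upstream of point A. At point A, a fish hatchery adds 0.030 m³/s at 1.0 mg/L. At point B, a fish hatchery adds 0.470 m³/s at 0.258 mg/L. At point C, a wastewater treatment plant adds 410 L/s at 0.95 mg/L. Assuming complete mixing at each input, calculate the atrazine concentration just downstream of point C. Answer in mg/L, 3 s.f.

5.03 µg/L = 0.00503 mg/L.
After input A: C = (0.969·0.00503 + 0.03·1) / 0.999 = 0.03491 mg/L.
After input B: C = (0.999·0.03491 + 0.47·0.258) / 1.469 = 0.1063 mg/L.
410 L/s = 0.41 m³/s.
After input C: C = (1.469·0.1063 + 0.41·0.95) / 1.879 = 0.2904 mg/L.

0.290 mg/L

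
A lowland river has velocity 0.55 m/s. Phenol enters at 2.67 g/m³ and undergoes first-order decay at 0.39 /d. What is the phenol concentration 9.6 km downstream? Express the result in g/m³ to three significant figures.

2.47 g/m³

Travel time t = 9.6 km / 0.55 m/s = 9600/0.55 = 1.745e+04 s = 0.202 d.
First-order decay: C = 2.67·exp(−0.39·0.202) = 2.67·0.9242 = 2.468 g/m³.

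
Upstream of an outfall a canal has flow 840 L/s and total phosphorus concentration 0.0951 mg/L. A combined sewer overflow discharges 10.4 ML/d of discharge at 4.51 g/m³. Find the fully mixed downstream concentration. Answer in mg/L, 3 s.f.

10.4 ML/d = 0.1204 m³/s.
840 L/s = 0.84 m³/s.
By mass balance at complete mixing, C = (0.1204·4.51 + 0.84·0.0951) / (0.1204 + 0.84) = 0.6228/0.9604 = 0.6485 mg/L.

0.648 mg/L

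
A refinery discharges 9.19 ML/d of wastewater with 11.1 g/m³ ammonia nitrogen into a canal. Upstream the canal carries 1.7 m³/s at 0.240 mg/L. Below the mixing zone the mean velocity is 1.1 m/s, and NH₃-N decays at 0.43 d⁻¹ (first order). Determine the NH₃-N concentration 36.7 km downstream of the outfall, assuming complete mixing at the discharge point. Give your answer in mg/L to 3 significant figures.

0.745 mg/L

9.19 ML/d = 0.1064 m³/s.
After complete mixing, C₀ = (0.1064·11.1 + 1.7·0.24) / 1.806 = 0.8795 mg/L.
Travel time t = 3.67e+04 m / 1.1 m/s = 3.336e+04 s = 0.3862 d.
C = 0.8795·exp(−0.43·0.3862) = 0.8795·0.847 = 0.7449 mg/L.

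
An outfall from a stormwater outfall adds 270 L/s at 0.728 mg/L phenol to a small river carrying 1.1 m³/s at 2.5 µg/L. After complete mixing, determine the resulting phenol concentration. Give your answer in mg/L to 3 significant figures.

270 L/s = 0.27 m³/s.
2.5 µg/L = 0.0025 mg/L.
Flow-weighted mixing gives C = (0.27·0.728 + 1.1·0.0025) / (0.27 + 1.1) = 0.1993/1.37 = 0.1455 mg/L.

0.145 mg/L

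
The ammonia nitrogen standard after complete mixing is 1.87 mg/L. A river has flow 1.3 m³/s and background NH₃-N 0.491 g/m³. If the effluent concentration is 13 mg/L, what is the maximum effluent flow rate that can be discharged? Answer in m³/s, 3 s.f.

0.161 m³/s

Mass balance at complete mixing: C_std·(Q_w + Q_r) = Q_w·C_e + Q_r·C_b.
Rearranging, Q_w = Q_r·(C_std − C_b)/(C_e − C_std) = 1.3·(1.87 − 0.491) / (13 − 1.87) = 0.1611 m³/s.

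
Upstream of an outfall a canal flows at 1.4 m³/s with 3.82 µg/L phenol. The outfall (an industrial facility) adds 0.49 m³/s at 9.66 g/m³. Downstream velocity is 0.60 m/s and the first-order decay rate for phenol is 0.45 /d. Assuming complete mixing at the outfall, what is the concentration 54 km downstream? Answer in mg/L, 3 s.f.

1.57 mg/L

3.82 µg/L = 0.00382 mg/L.
After complete mixing, C₀ = (0.49·9.66 + 1.4·0.00382) / 1.89 = 2.507 mg/L.
Travel time t = 5.4e+04 m / 0.60 m/s = 9e+04 s = 1.042 d.
C = 2.507·exp(−0.45·1.042) = 2.507·0.6258 = 1.569 mg/L.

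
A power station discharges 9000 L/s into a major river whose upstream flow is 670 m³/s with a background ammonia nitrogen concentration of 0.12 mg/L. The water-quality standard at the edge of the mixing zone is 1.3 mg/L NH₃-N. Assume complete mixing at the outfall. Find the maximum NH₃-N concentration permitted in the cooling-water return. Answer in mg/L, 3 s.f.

89.1 mg/L

9000 L/s = 9 m³/s.
Mass balance: 1.3·679 = 9·Cₑ + 670·0.12.
Cₑ = (882.7 − 80.4) / 9 = 89.14 mg/L.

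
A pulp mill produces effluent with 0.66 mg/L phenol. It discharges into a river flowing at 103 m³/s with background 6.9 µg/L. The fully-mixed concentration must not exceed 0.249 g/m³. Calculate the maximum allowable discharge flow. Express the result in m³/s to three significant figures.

60.7 m³/s

6.9 µg/L = 0.0069 mg/L.
Mass balance at complete mixing: C_std·(Q_w + Q_r) = Q_w·C_e + Q_r·C_b.
Rearranging, Q_w = Q_r·(C_std − C_b)/(C_e − C_std) = 103·(0.249 − 0.0069) / (0.66 − 0.249) = 60.67 m³/s.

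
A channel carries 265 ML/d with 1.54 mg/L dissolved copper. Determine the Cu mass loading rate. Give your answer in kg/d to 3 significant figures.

265 ML/d = 3.067 m³/s.
Mass flux = Q·C = 3.067 m³/s × 1.54 g/m³ = 4.723 g/s.
= 4.723 g/s × 86.4 = 408.1 kg/d.

408 kg/d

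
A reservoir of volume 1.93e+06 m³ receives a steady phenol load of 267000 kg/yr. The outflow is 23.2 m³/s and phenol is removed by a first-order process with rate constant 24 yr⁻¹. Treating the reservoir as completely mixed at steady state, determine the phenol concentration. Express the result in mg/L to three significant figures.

0.343 mg/L

Outflow Q = 23.2 m³/s × 3.156e+07 s/yr = 7.321e+08 m³/yr.
Steady-state CSTR mass balance: W = Q·C + k·V·C, so C = W/(Q + kV).
Q + kV = 7.321e+08 + 24·1.93e+06 = 7.785e+08 m³/yr.
C = 267000/7.785e+08 = 0.000343 kg/m³ = 0.343 mg/L.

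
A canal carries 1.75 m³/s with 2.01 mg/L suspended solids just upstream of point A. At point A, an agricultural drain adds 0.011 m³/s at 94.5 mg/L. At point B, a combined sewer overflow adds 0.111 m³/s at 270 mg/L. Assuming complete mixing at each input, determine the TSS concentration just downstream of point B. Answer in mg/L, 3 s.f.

18.4 mg/L

After input A: C = (1.75·2.01 + 0.011·94.5) / 1.761 = 2.588 mg/L.
After input B: C = (1.761·2.588 + 0.111·270) / 1.872 = 18.44 mg/L.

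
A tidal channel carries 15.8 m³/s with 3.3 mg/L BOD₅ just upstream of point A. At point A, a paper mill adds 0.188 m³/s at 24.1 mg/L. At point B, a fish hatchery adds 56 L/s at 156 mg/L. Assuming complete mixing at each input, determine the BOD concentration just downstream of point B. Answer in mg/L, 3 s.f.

After input A: C = (15.8·3.3 + 0.188·24.1) / 15.99 = 3.545 mg/L.
56 L/s = 0.056 m³/s.
After input B: C = (15.99·3.545 + 0.056·156) / 16.04 = 4.077 mg/L.

4.08 mg/L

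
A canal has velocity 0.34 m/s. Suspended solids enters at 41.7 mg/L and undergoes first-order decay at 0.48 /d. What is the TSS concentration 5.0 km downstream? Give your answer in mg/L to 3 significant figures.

38.4 mg/L

Travel time t = 5.0 km / 0.34 m/s = 5000/0.34 = 1.471e+04 s = 0.1702 d.
First-order decay: C = 41.7·exp(−0.48·0.1702) = 41.7·0.9215 = 38.43 mg/L.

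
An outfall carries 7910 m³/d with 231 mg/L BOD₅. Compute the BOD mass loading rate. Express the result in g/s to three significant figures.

21.1 g/s

7910 m³/d = 0.09155 m³/s.
Mass flux = Q·C = 0.09155 m³/s × 231 g/m³ = 21.15 g/s.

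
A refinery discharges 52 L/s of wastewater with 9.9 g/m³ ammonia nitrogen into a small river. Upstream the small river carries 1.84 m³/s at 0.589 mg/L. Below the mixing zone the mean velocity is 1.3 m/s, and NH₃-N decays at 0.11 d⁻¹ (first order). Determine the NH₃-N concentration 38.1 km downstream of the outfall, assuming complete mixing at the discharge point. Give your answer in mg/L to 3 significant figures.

52 L/s = 0.052 m³/s.
After complete mixing, C₀ = (0.052·9.9 + 1.84·0.589) / 1.892 = 0.8449 mg/L.
Travel time t = 3.81e+04 m / 1.3 m/s = 2.931e+04 s = 0.3392 d.
C = 0.8449·exp(−0.11·0.3392) = 0.8449·0.9634 = 0.814 mg/L.

0.814 mg/L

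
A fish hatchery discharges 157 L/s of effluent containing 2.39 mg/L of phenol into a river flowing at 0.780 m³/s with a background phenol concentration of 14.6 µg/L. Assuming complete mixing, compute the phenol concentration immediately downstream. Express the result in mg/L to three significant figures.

0.413 mg/L

157 L/s = 0.157 m³/s.
14.6 µg/L = 0.0146 mg/L.
Flow-weighted mixing gives C = (0.157·2.39 + 0.78·0.0146) / (0.157 + 0.78) = 0.3866/0.937 = 0.4126 mg/L.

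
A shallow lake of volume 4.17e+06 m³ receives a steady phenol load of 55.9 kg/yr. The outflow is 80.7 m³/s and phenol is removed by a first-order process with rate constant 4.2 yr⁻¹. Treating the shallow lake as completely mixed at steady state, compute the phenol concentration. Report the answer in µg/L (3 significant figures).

Outflow Q = 80.7 m³/s × 3.156e+07 s/yr = 2.547e+09 m³/yr.
Steady-state CSTR mass balance: W = Q·C + k·V·C, so C = W/(Q + kV).
Q + kV = 2.547e+09 + 4.2·4.17e+06 = 2.564e+09 m³/yr.
C = 55.9/2.564e+09 = 2.18e-08 kg/m³ = 2.18e-05 mg/L = 0.0218 µg/L.

0.0218 µg/L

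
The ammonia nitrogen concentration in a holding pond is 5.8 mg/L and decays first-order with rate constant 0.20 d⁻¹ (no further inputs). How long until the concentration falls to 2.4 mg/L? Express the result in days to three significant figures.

t = ln(C₀/C)/k = ln(5.8/2.4)/0.20 = 0.8824/0.20 = 4.412 d.

4.41 d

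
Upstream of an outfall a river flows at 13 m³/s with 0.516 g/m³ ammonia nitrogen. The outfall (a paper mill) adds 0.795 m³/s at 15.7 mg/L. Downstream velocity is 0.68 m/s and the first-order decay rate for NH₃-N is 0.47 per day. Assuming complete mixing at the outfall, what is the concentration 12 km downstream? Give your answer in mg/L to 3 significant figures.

After complete mixing, C₀ = (0.795·15.7 + 13·0.516) / 13.79 = 1.391 mg/L.
Travel time t = 1.2e+04 m / 0.68 m/s = 1.765e+04 s = 0.2042 d.
C = 1.391·exp(−0.47·0.2042) = 1.391·0.9085 = 1.264 mg/L.

1.26 mg/L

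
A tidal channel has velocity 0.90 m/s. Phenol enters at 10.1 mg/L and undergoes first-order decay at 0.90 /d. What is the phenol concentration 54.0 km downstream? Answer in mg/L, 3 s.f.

5.41 mg/L

Travel time t = 54.0 km / 0.90 m/s = 5.4e+04/0.90 = 6e+04 s = 0.6944 d.
First-order decay: C = 10.1·exp(−0.90·0.6944) = 10.1·0.5353 = 5.406 mg/L.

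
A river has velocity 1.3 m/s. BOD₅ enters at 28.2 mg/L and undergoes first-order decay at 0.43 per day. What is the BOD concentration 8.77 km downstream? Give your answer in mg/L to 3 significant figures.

27.3 mg/L

Travel time t = 8.77 km / 1.3 m/s = 8770/1.3 = 6746 s = 0.07808 d.
First-order decay: C = 28.2·exp(−0.43·0.07808) = 28.2·0.967 = 27.27 mg/L.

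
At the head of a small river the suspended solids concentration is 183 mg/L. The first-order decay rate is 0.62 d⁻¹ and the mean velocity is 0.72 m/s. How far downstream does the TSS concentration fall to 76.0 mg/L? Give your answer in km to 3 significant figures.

88.2 km

From C = C₀·e^(−kt), t = ln(C₀/C)/k = ln(183/76.0)/0.62 = 0.8788/0.62 = 1.417 d.
Distance = v·t = 0.72 m/s × 1.225e+05 s = 8.817e+04 m = 88.17 km.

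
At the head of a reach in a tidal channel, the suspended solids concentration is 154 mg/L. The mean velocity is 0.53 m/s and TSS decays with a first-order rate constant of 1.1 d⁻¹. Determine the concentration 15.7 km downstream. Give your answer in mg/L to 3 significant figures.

106 mg/L

Travel time t = 15.7 km / 0.53 m/s = 1.57e+04/0.53 = 2.962e+04 s = 0.3429 d.
First-order decay: C = 154·exp(−1.1·0.3429) = 154·0.6858 = 105.6 mg/L.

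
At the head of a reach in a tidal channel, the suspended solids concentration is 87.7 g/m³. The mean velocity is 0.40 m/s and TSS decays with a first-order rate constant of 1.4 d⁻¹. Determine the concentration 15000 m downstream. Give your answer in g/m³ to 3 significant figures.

47.8 g/m³

Travel time t = 15000 m / 0.40 m/s = 1.5e+04/0.40 = 3.75e+04 s = 0.434 d.
First-order decay: C = 87.7·exp(−1.4·0.434) = 87.7·0.5446 = 47.76 g/m³.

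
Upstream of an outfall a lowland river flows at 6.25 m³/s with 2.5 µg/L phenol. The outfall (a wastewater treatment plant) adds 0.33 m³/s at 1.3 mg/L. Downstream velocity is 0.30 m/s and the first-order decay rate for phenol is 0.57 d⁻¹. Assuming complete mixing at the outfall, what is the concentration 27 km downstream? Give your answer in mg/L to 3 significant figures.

2.5 µg/L = 0.0025 mg/L.
After complete mixing, C₀ = (0.33·1.3 + 6.25·0.0025) / 6.58 = 0.06757 mg/L.
Travel time t = 2.7e+04 m / 0.30 m/s = 9e+04 s = 1.042 d.
C = 0.06757·exp(−0.57·1.042) = 0.06757·0.5523 = 0.03732 mg/L.

0.0373 mg/L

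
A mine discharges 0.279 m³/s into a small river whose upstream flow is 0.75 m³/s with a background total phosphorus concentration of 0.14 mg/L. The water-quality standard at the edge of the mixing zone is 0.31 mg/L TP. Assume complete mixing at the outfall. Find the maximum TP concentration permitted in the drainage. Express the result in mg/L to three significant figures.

Mass balance: 0.31·1.029 = 0.279·Cₑ + 0.75·0.14.
Cₑ = (0.319 − 0.105) / 0.279 = 0.767 mg/L.

0.767 mg/L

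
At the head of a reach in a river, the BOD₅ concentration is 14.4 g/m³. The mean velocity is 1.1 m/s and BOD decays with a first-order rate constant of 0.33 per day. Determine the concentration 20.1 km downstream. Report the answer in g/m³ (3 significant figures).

13.4 g/m³

Travel time t = 20.1 km / 1.1 m/s = 2.01e+04/1.1 = 1.827e+04 s = 0.2115 d.
First-order decay: C = 14.4·exp(−0.33·0.2115) = 14.4·0.9326 = 13.43 g/m³.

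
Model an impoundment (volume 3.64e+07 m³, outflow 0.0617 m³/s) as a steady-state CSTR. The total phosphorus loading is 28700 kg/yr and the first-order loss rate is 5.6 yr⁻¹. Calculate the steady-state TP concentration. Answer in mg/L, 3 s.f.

Outflow Q = 0.0617 m³/s × 3.156e+07 s/yr = 1.947e+06 m³/yr.
Steady-state CSTR mass balance: W = Q·C + k·V·C, so C = W/(Q + kV).
Q + kV = 1.947e+06 + 5.6·3.64e+07 = 2.058e+08 m³/yr.
C = 28700/2.058e+08 = 0.0001395 kg/m³ = 0.1395 mg/L.

0.139 mg/L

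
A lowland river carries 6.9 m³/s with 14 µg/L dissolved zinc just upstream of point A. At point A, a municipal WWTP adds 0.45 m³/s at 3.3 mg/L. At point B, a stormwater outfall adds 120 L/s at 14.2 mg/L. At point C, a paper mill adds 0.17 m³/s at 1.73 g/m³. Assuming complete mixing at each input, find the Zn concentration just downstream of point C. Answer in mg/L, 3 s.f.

14 µg/L = 0.014 mg/L.
After input A: C = (6.9·0.014 + 0.45·3.3) / 7.35 = 0.2152 mg/L.
120 L/s = 0.12 m³/s.
After input B: C = (7.35·0.2152 + 0.12·14.2) / 7.47 = 0.4398 mg/L.
After input C: C = (7.47·0.4398 + 0.17·1.73) / 7.64 = 0.4685 mg/L.

0.469 mg/L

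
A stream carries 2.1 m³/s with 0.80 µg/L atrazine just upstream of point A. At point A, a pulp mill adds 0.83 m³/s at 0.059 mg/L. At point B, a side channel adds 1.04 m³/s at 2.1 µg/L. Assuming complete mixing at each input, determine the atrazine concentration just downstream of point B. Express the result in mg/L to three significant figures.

0.0133 mg/L

0.80 µg/L = 0.0008 mg/L.
After input A: C = (2.1·0.0008 + 0.83·0.059) / 2.93 = 0.01729 mg/L.
2.1 µg/L = 0.0021 mg/L.
After input B: C = (2.93·0.01729 + 1.04·0.0021) / 3.97 = 0.01331 mg/L.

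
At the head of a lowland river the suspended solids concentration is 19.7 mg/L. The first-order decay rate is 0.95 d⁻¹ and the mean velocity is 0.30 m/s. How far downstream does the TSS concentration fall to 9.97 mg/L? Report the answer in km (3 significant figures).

From C = C₀·e^(−kt), t = ln(C₀/C)/k = ln(19.7/9.97)/0.95 = 0.681/0.95 = 0.7169 d.
Distance = v·t = 0.30 m/s × 6.194e+04 s = 1.858e+04 m = 18.58 km.

18.6 km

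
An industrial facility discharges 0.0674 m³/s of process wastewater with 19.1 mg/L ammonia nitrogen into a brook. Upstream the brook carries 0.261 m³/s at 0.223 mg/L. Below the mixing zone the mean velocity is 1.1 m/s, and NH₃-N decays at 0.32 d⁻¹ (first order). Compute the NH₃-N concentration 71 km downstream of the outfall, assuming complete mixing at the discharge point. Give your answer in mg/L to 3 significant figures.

3.23 mg/L

After complete mixing, C₀ = (0.0674·19.1 + 0.261·0.223) / 0.3284 = 4.097 mg/L.
Travel time t = 7.1e+04 m / 1.1 m/s = 6.455e+04 s = 0.7471 d.
C = 4.097·exp(−0.32·0.7471) = 4.097·0.7874 = 3.226 mg/L.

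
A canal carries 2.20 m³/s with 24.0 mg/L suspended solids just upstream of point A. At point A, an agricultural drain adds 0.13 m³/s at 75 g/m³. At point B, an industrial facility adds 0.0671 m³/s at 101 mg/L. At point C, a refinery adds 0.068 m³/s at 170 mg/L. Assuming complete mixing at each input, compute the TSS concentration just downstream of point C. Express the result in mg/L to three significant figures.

32.8 mg/L

After input A: C = (2.2·24 + 0.13·75) / 2.33 = 26.85 mg/L.
After input B: C = (2.33·26.85 + 0.0671·101) / 2.397 = 28.92 mg/L.
After input C: C = (2.397·28.92 + 0.068·170) / 2.465 = 32.81 mg/L.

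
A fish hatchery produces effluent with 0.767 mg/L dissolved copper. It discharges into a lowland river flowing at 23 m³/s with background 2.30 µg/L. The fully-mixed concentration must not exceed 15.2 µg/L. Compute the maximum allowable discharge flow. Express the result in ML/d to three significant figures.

34.1 ML/d

2.30 µg/L = 0.0023 mg/L.
15.2 µg/L = 0.0152 mg/L.
Mass balance at complete mixing: C_std·(Q_w + Q_r) = Q_w·C_e + Q_r·C_b.
Rearranging, Q_w = Q_r·(C_std − C_b)/(C_e − C_std) = 23·(0.0152 − 0.0023) / (0.767 − 0.0152) = 0.3947 m³/s.
= 34.1 ML/d.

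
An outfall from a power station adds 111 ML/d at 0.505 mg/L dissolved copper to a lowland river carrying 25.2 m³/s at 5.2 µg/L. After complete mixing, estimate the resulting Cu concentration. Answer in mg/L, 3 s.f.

0.0294 mg/L

111 ML/d = 1.285 m³/s.
5.2 µg/L = 0.0052 mg/L.
Flow-weighted mixing gives C = (1.285·0.505 + 25.2·0.0052) / (1.285 + 25.2) = 0.7798/26.48 = 0.02944 mg/L.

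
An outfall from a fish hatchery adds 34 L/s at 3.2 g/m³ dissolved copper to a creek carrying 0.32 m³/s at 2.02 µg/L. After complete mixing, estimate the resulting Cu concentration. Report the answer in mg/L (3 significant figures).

0.309 mg/L

34 L/s = 0.034 m³/s.
2.02 µg/L = 0.00202 mg/L.
By mass balance at complete mixing, C = (0.034·3.2 + 0.32·0.00202) / (0.034 + 0.32) = 0.1094/0.354 = 0.3092 mg/L.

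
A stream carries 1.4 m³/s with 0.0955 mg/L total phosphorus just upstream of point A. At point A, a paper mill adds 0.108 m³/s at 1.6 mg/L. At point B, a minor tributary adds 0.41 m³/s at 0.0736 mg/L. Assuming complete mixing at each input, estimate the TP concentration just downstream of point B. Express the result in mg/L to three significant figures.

After input A: C = (1.4·0.0955 + 0.108·1.6) / 1.508 = 0.2032 mg/L.
After input B: C = (1.508·0.2032 + 0.41·0.0736) / 1.918 = 0.1755 mg/L.

0.176 mg/L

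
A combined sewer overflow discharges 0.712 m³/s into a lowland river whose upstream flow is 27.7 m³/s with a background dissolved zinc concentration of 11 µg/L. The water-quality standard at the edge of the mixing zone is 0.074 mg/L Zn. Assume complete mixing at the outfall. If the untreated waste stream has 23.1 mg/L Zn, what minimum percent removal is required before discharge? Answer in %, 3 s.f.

11 µg/L = 0.011 mg/L.
Mass balance: 0.074·28.41 = 0.712·Cₑ + 27.7·0.011.
Cₑ = (2.102 − 0.3047) / 0.712 = 2.525 mg/L.
Required removal = 1 − 2.525/23.1 = 89.07 %.

89.1 %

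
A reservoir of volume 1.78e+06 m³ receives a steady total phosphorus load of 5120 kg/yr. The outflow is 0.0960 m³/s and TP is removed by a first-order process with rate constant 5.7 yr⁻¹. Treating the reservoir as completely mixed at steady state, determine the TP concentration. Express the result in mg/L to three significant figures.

Outflow Q = 0.0960 m³/s × 3.156e+07 s/yr = 3.03e+06 m³/yr.
Steady-state CSTR mass balance: W = Q·C + k·V·C, so C = W/(Q + kV).
Q + kV = 3.03e+06 + 5.7·1.78e+06 = 1.318e+07 m³/yr.
C = 5120/1.318e+07 = 0.0003886 kg/m³ = 0.3886 mg/L.

0.389 mg/L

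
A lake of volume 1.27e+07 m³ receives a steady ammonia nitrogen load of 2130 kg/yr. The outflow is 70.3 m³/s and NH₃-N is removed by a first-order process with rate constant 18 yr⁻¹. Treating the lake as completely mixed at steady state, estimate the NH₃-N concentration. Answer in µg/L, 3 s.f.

Outflow Q = 70.3 m³/s × 3.156e+07 s/yr = 2.218e+09 m³/yr.
Steady-state CSTR mass balance: W = Q·C + k·V·C, so C = W/(Q + kV).
Q + kV = 2.218e+09 + 18·1.27e+07 = 2.447e+09 m³/yr.
C = 2130/2.447e+09 = 8.704e-07 kg/m³ = 0.0008704 mg/L = 0.8704 µg/L.

0.870 µg/L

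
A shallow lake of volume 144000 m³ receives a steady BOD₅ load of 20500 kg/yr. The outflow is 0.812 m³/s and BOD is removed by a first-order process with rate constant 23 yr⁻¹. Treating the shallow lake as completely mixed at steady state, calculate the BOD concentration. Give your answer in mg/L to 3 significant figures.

0.708 mg/L

Outflow Q = 0.812 m³/s × 3.156e+07 s/yr = 2.562e+07 m³/yr.
Steady-state CSTR mass balance: W = Q·C + k·V·C, so C = W/(Q + kV).
Q + kV = 2.562e+07 + 23·144000 = 2.894e+07 m³/yr.
C = 20500/2.894e+07 = 0.0007084 kg/m³ = 0.7084 mg/L.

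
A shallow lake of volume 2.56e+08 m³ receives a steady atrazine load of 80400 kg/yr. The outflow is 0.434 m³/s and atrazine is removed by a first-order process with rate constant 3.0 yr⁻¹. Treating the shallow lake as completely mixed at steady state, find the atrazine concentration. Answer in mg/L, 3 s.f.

0.103 mg/L

Outflow Q = 0.434 m³/s × 3.156e+07 s/yr = 1.37e+07 m³/yr.
Steady-state CSTR mass balance: W = Q·C + k·V·C, so C = W/(Q + kV).
Q + kV = 1.37e+07 + 3.0·2.56e+08 = 7.817e+08 m³/yr.
C = 80400/7.817e+08 = 0.0001029 kg/m³ = 0.1029 mg/L.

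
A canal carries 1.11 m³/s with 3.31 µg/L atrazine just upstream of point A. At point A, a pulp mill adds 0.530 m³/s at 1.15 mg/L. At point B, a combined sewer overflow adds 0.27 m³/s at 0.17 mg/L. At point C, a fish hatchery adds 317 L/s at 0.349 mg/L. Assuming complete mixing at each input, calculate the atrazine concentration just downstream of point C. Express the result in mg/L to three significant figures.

0.346 mg/L

3.31 µg/L = 0.00331 mg/L.
After input A: C = (1.11·0.00331 + 0.53·1.15) / 1.64 = 0.3739 mg/L.
After input B: C = (1.64·0.3739 + 0.27·0.17) / 1.91 = 0.3451 mg/L.
317 L/s = 0.317 m³/s.
After input C: C = (1.91·0.3451 + 0.317·0.349) / 2.227 = 0.3456 mg/L.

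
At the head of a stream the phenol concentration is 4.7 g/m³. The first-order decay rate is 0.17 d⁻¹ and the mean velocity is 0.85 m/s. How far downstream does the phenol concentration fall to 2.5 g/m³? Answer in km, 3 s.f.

From C = C₀·e^(−kt), t = ln(C₀/C)/k = ln(4.7/2.5)/0.17 = 0.6313/0.17 = 3.713 d.
Distance = v·t = 0.85 m/s × 3.208e+05 s = 2.727e+05 m = 272.7 km.

273 km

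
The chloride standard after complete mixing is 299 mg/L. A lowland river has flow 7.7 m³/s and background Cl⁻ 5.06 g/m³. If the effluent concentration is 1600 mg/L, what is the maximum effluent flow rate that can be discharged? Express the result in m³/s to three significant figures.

Mass balance at complete mixing: C_std·(Q_w + Q_r) = Q_w·C_e + Q_r·C_b.
Rearranging, Q_w = Q_r·(C_std − C_b)/(C_e − C_std) = 7.7·(299 − 5.06) / (1600 − 299) = 1.74 m³/s.

1.74 m³/s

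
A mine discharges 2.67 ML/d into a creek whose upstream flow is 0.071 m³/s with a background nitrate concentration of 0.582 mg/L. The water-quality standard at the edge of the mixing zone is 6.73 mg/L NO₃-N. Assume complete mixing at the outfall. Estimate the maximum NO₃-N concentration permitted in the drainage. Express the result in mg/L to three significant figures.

2.67 ML/d = 0.0309 m³/s.
Mass balance: 6.73·0.1019 = 0.0309·Cₑ + 0.071·0.582.
Cₑ = (0.6858 − 0.04132) / 0.0309 = 20.86 mg/L.

20.9 mg/L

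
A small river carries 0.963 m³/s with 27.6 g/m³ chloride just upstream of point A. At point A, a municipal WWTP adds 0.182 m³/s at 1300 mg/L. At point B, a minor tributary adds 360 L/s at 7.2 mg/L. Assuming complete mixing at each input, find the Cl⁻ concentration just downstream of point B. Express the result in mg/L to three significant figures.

177 mg/L

After input A: C = (0.963·27.6 + 0.182·1300) / 1.145 = 229.9 mg/L.
360 L/s = 0.36 m³/s.
After input B: C = (1.145·229.9 + 0.36·7.2) / 1.505 = 176.6 mg/L.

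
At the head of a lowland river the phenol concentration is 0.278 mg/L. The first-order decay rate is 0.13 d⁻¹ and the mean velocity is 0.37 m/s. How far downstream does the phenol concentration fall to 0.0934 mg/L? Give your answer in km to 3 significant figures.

268 km

From C = C₀·e^(−kt), t = ln(C₀/C)/k = ln(0.278/0.0934)/0.13 = 1.091/0.13 = 8.39 d.
Distance = v·t = 0.37 m/s × 7.249e+05 s = 2.682e+05 m = 268.2 km.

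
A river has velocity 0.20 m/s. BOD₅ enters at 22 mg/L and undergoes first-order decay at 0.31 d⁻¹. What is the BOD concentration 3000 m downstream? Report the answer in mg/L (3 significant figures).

20.8 mg/L

Travel time t = 3000 m / 0.20 m/s = 3000/0.20 = 1.5e+04 s = 0.1736 d.
First-order decay: C = 22·exp(−0.31·0.1736) = 22·0.9476 = 20.85 mg/L.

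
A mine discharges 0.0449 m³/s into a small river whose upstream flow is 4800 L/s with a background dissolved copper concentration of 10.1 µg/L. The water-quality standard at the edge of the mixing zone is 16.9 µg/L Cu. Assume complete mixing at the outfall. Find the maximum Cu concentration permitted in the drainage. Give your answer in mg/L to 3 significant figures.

0.744 mg/L

4800 L/s = 4.8 m³/s.
10.1 µg/L = 0.0101 mg/L.
16.9 µg/L = 0.0169 mg/L.
Mass balance: 0.0169·4.845 = 0.0449·Cₑ + 4.8·0.0101.
Cₑ = (0.08188 − 0.04848) / 0.0449 = 0.7438 mg/L.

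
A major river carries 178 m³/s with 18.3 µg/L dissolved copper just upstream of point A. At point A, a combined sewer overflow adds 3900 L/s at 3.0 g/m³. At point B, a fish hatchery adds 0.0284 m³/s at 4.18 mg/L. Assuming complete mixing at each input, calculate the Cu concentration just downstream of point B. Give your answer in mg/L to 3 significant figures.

0.0829 mg/L

18.3 µg/L = 0.0183 mg/L.
3900 L/s = 3.9 m³/s.
After input A: C = (178·0.0183 + 3.9·3) / 181.9 = 0.08223 mg/L.
After input B: C = (181.9·0.08223 + 0.0284·4.18) / 181.9 = 0.08287 mg/L.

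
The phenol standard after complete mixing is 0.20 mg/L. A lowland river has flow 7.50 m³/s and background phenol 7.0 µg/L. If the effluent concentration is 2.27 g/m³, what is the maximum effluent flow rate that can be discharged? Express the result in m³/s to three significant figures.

0.699 m³/s

7.0 µg/L = 0.007 mg/L.
Mass balance at complete mixing: C_std·(Q_w + Q_r) = Q_w·C_e + Q_r·C_b.
Rearranging, Q_w = Q_r·(C_std − C_b)/(C_e − C_std) = 7.50·(0.2 − 0.007) / (2.27 − 0.2) = 0.6993 m³/s.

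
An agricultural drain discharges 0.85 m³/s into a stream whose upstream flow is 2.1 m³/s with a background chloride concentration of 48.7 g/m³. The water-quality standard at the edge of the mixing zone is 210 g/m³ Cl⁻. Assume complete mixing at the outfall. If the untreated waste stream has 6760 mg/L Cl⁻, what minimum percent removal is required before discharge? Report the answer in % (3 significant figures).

91.0 %

Mass balance: 210·2.95 = 0.85·Cₑ + 2.1·48.7.
Cₑ = (619.5 − 102.3) / 0.85 = 608.5 mg/L.
Required removal = 1 − 608.5/6760 = 91 %.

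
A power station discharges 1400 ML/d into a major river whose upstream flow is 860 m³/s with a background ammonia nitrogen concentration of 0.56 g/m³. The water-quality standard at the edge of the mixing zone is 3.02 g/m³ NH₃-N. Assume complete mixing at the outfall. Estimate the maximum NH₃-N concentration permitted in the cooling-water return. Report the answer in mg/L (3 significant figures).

1400 ML/d = 16.2 m³/s.
Mass balance: 3.02·876.2 = 16.2·Cₑ + 860·0.56.
Cₑ = (2646 − 481.6) / 16.2 = 133.6 mg/L.

134 mg/L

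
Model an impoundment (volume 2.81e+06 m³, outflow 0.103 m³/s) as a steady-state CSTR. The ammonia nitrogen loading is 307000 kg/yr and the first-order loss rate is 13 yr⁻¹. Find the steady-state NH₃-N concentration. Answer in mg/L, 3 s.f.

Outflow Q = 0.103 m³/s × 3.156e+07 s/yr = 3.25e+06 m³/yr.
Steady-state CSTR mass balance: W = Q·C + k·V·C, so C = W/(Q + kV).
Q + kV = 3.25e+06 + 13·2.81e+06 = 3.978e+07 m³/yr.
C = 307000/3.978e+07 = 0.007717 kg/m³ = 7.717 mg/L.

7.72 mg/L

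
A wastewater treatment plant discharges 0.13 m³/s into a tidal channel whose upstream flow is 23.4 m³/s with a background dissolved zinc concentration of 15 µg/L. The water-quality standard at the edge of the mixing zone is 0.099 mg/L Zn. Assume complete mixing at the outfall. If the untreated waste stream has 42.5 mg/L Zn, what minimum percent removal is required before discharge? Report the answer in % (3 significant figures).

64.2 %

15 µg/L = 0.015 mg/L.
Mass balance: 0.099·23.53 = 0.13·Cₑ + 23.4·0.015.
Cₑ = (2.329 − 0.351) / 0.13 = 15.22 mg/L.
Required removal = 1 − 15.22/42.5 = 64.19 %.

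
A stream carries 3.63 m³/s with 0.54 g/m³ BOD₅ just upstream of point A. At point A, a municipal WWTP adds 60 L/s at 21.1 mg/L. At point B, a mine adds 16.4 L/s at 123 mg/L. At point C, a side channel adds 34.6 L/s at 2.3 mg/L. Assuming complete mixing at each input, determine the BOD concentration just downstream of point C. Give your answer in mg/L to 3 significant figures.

1.42 mg/L

60 L/s = 0.06 m³/s.
After input A: C = (3.63·0.54 + 0.06·21.1) / 3.69 = 0.8743 mg/L.
16.4 L/s = 0.0164 m³/s.
After input B: C = (3.69·0.8743 + 0.0164·123) / 3.706 = 1.415 mg/L.
34.6 L/s = 0.0346 m³/s.
After input C: C = (3.706·1.415 + 0.0346·2.3) / 3.741 = 1.423 mg/L.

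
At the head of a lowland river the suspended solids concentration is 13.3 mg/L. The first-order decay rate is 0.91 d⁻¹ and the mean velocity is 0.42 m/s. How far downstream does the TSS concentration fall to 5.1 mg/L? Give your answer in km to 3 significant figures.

From C = C₀·e^(−kt), t = ln(C₀/C)/k = ln(13.3/5.1)/0.91 = 0.9585/0.91 = 1.053 d.
Distance = v·t = 0.42 m/s × 9.101e+04 s = 3.822e+04 m = 38.22 km.

38.2 km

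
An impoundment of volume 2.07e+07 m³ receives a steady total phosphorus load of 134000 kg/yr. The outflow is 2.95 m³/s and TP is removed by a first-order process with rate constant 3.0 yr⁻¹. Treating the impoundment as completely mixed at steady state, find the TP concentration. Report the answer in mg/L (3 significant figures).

Outflow Q = 2.95 m³/s × 3.156e+07 s/yr = 9.309e+07 m³/yr.
Steady-state CSTR mass balance: W = Q·C + k·V·C, so C = W/(Q + kV).
Q + kV = 9.309e+07 + 3.0·2.07e+07 = 1.552e+08 m³/yr.
C = 134000/1.552e+08 = 0.0008634 kg/m³ = 0.8634 mg/L.

0.863 mg/L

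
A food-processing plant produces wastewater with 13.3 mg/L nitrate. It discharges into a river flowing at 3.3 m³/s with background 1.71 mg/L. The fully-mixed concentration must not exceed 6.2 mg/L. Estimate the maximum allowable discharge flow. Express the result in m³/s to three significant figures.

Mass balance at complete mixing: C_std·(Q_w + Q_r) = Q_w·C_e + Q_r·C_b.
Rearranging, Q_w = Q_r·(C_std − C_b)/(C_e − C_std) = 3.3·(6.2 − 1.71) / (13.3 − 6.2) = 2.087 m³/s.

2.09 m³/s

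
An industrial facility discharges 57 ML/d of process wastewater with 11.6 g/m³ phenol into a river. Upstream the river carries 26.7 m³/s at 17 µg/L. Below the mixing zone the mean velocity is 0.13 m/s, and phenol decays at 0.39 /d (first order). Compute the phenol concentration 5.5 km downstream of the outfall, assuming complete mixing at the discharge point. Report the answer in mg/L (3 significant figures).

57 ML/d = 0.6597 m³/s.
17 µg/L = 0.017 mg/L.
After complete mixing, C₀ = (0.6597·11.6 + 26.7·0.017) / 27.36 = 0.2963 mg/L.
Travel time t = 5500 m / 0.13 m/s = 4.231e+04 s = 0.4897 d.
C = 0.2963·exp(−0.39·0.4897) = 0.2963·0.8262 = 0.2448 mg/L.

0.245 mg/L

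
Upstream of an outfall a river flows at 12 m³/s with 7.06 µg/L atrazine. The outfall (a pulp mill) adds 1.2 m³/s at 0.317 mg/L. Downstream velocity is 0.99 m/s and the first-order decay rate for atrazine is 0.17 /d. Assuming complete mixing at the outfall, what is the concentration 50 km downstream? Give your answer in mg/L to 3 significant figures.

7.06 µg/L = 0.00706 mg/L.
After complete mixing, C₀ = (1.2·0.317 + 12·0.00706) / 13.2 = 0.03524 mg/L.
Travel time t = 5e+04 m / 0.99 m/s = 5.051e+04 s = 0.5845 d.
C = 0.03524·exp(−0.17·0.5845) = 0.03524·0.9054 = 0.0319 mg/L.

0.0319 mg/L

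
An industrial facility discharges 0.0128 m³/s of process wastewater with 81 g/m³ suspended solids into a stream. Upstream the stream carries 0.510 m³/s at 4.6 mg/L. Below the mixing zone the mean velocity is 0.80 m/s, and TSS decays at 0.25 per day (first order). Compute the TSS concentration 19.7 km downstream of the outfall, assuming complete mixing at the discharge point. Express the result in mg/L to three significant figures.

6.03 mg/L

After complete mixing, C₀ = (0.0128·81 + 0.51·4.6) / 0.5228 = 6.471 mg/L.
Travel time t = 1.97e+04 m / 0.80 m/s = 2.462e+04 s = 0.285 d.
C = 6.471·exp(−0.25·0.285) = 6.471·0.9312 = 6.026 mg/L.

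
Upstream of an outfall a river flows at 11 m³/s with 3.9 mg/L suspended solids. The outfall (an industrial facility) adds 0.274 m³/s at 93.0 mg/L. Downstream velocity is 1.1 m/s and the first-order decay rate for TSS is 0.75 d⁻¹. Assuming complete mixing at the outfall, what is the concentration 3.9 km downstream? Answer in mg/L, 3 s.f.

5.88 mg/L

After complete mixing, C₀ = (0.274·93 + 11·3.9) / 11.27 = 6.065 mg/L.
Travel time t = 3900 m / 1.1 m/s = 3545 s = 0.04104 d.
C = 6.065·exp(−0.75·0.04104) = 6.065·0.9697 = 5.882 mg/L.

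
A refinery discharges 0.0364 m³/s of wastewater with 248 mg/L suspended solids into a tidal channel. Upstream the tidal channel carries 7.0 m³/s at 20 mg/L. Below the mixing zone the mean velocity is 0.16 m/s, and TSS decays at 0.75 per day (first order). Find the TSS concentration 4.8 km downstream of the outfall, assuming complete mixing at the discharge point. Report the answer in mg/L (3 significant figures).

After complete mixing, C₀ = (0.0364·248 + 7·20) / 7.036 = 21.18 mg/L.
Travel time t = 4800 m / 0.16 m/s = 3e+04 s = 0.3472 d.
C = 21.18·exp(−0.75·0.3472) = 21.18·0.7707 = 16.32 mg/L.

16.3 mg/L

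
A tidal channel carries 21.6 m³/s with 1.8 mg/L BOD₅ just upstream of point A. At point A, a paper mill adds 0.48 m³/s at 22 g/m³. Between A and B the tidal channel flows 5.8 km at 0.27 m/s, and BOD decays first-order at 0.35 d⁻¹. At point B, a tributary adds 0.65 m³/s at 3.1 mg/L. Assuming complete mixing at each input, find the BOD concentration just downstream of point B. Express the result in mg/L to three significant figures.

2.08 mg/L

After input A: C = (21.6·1.8 + 0.48·22) / 22.08 = 2.239 mg/L.
Over the 5.8 km reach to input B (t = 2.148e+04 s = 0.2486 d), decay gives C = 2.239·exp(−0.35·0.2486) = 2.053 mg/L.
After input B: C = (22.08·2.053 + 0.65·3.1) / 22.73 = 2.082 mg/L.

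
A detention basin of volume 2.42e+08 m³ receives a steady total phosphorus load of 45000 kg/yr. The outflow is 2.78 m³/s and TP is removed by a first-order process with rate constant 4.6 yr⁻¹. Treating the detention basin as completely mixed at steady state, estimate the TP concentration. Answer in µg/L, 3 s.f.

Outflow Q = 2.78 m³/s × 3.156e+07 s/yr = 8.773e+07 m³/yr.
Steady-state CSTR mass balance: W = Q·C + k·V·C, so C = W/(Q + kV).
Q + kV = 8.773e+07 + 4.6·2.42e+08 = 1.201e+09 m³/yr.
C = 45000/1.201e+09 = 3.747e-05 kg/m³ = 0.03747 mg/L = 37.47 µg/L.

37.5 µg/L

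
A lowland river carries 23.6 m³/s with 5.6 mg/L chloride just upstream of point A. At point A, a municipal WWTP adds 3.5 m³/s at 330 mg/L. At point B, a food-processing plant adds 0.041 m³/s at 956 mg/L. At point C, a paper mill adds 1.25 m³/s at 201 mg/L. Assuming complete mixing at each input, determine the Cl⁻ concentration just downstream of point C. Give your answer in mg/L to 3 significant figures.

55.6 mg/L

After input A: C = (23.6·5.6 + 3.5·330) / 27.1 = 47.5 mg/L.
After input B: C = (27.1·47.5 + 0.041·956) / 27.14 = 48.87 mg/L.
After input C: C = (27.14·48.87 + 1.25·201) / 28.39 = 55.57 mg/L.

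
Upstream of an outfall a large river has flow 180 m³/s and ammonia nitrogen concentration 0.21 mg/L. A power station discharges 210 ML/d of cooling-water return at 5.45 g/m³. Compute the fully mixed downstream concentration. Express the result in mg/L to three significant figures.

210 ML/d = 2.431 m³/s.
Conservation of mass across the mixing zone: C = (2.431·5.45 + 180·0.21) / (2.431 + 180) = 51.05/182.4 = 0.2798 mg/L.

0.280 mg/L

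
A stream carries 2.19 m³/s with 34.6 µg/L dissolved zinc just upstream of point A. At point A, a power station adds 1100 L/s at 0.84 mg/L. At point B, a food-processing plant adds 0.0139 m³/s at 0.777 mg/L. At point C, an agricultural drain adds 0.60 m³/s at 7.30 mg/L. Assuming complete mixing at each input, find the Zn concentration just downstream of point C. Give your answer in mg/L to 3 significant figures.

34.6 µg/L = 0.0346 mg/L.
1100 L/s = 1.1 m³/s.
After input A: C = (2.19·0.0346 + 1.1·0.84) / 3.29 = 0.3039 mg/L.
After input B: C = (3.29·0.3039 + 0.0139·0.777) / 3.304 = 0.3059 mg/L.
After input C: C = (3.304·0.3059 + 0.6·7.3) / 3.904 = 1.381 mg/L.

1.38 mg/L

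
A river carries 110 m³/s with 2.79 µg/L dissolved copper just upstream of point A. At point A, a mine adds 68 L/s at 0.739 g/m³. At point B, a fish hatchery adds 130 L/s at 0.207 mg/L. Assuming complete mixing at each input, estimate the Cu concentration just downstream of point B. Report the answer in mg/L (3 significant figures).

0.00349 mg/L

2.79 µg/L = 0.00279 mg/L.
68 L/s = 0.068 m³/s.
After input A: C = (110·0.00279 + 0.068·0.739) / 110.1 = 0.003245 mg/L.
130 L/s = 0.13 m³/s.
After input B: C = (110.1·0.003245 + 0.13·0.207) / 110.2 = 0.003485 mg/L.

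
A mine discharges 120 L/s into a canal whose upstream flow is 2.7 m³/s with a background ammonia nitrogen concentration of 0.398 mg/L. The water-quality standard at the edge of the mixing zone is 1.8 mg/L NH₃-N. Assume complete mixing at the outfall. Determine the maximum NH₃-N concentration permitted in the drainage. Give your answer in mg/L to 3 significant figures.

120 L/s = 0.12 m³/s.
Mass balance: 1.8·2.82 = 0.12·Cₑ + 2.7·0.398.
Cₑ = (5.076 − 1.075) / 0.12 = 33.35 mg/L.

33.3 mg/L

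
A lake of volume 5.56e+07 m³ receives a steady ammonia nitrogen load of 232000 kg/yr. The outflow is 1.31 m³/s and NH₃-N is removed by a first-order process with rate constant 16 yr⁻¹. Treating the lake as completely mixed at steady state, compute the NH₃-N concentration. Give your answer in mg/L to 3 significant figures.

Outflow Q = 1.31 m³/s × 3.156e+07 s/yr = 4.134e+07 m³/yr.
Steady-state CSTR mass balance: W = Q·C + k·V·C, so C = W/(Q + kV).
Q + kV = 4.134e+07 + 16·5.56e+07 = 9.309e+08 m³/yr.
C = 232000/9.309e+08 = 0.0002492 kg/m³ = 0.2492 mg/L.

0.249 mg/L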